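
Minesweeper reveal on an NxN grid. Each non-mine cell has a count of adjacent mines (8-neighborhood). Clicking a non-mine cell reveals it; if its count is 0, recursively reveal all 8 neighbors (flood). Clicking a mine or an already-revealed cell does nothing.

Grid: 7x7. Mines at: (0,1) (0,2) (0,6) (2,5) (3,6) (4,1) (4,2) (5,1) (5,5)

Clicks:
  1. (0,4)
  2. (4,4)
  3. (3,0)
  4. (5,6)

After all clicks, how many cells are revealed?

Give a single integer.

Click 1 (0,4) count=0: revealed 6 new [(0,3) (0,4) (0,5) (1,3) (1,4) (1,5)] -> total=6
Click 2 (4,4) count=1: revealed 1 new [(4,4)] -> total=7
Click 3 (3,0) count=1: revealed 1 new [(3,0)] -> total=8
Click 4 (5,6) count=1: revealed 1 new [(5,6)] -> total=9

Answer: 9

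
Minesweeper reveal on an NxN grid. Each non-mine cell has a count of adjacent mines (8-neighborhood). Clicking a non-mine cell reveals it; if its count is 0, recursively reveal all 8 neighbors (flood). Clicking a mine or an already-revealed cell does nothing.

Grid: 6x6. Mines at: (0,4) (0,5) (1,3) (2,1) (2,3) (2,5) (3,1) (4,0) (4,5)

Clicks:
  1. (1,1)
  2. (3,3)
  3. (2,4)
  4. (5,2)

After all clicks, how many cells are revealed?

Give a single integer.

Click 1 (1,1) count=1: revealed 1 new [(1,1)] -> total=1
Click 2 (3,3) count=1: revealed 1 new [(3,3)] -> total=2
Click 3 (2,4) count=3: revealed 1 new [(2,4)] -> total=3
Click 4 (5,2) count=0: revealed 10 new [(3,2) (3,4) (4,1) (4,2) (4,3) (4,4) (5,1) (5,2) (5,3) (5,4)] -> total=13

Answer: 13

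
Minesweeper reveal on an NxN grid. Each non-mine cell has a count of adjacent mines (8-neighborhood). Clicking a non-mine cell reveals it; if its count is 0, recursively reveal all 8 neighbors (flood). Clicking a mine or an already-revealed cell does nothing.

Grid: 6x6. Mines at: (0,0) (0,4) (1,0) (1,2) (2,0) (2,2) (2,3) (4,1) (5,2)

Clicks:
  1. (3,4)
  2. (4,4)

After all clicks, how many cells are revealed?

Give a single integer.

Click 1 (3,4) count=1: revealed 1 new [(3,4)] -> total=1
Click 2 (4,4) count=0: revealed 12 new [(1,4) (1,5) (2,4) (2,5) (3,3) (3,5) (4,3) (4,4) (4,5) (5,3) (5,4) (5,5)] -> total=13

Answer: 13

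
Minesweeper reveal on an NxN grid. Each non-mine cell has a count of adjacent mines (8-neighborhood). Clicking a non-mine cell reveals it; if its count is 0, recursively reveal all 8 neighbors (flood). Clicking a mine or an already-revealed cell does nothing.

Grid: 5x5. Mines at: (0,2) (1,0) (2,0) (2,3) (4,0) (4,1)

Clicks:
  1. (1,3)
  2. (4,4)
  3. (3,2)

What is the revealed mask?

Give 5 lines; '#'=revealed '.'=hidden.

Answer: .....
...#.
.....
..###
..###

Derivation:
Click 1 (1,3) count=2: revealed 1 new [(1,3)] -> total=1
Click 2 (4,4) count=0: revealed 6 new [(3,2) (3,3) (3,4) (4,2) (4,3) (4,4)] -> total=7
Click 3 (3,2) count=2: revealed 0 new [(none)] -> total=7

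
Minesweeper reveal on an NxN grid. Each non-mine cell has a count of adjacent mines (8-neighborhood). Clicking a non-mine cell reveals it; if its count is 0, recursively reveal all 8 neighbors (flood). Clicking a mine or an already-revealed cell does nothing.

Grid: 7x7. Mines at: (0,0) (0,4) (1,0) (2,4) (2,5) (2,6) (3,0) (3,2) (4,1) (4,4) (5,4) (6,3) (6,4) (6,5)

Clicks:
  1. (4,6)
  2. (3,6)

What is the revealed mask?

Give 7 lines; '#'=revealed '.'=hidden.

Click 1 (4,6) count=0: revealed 6 new [(3,5) (3,6) (4,5) (4,6) (5,5) (5,6)] -> total=6
Click 2 (3,6) count=2: revealed 0 new [(none)] -> total=6

Answer: .......
.......
.......
.....##
.....##
.....##
.......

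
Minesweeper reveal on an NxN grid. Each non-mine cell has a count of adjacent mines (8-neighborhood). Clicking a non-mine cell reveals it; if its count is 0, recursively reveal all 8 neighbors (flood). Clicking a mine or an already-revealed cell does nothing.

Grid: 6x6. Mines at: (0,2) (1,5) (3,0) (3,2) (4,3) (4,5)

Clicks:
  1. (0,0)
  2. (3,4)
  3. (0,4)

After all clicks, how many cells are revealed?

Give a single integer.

Answer: 8

Derivation:
Click 1 (0,0) count=0: revealed 6 new [(0,0) (0,1) (1,0) (1,1) (2,0) (2,1)] -> total=6
Click 2 (3,4) count=2: revealed 1 new [(3,4)] -> total=7
Click 3 (0,4) count=1: revealed 1 new [(0,4)] -> total=8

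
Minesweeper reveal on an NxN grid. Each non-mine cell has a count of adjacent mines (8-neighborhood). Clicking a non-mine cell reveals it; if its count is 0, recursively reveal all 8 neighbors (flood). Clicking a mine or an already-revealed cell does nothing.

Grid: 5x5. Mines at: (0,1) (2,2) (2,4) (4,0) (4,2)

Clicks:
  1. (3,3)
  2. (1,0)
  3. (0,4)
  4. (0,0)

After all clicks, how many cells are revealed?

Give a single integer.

Answer: 9

Derivation:
Click 1 (3,3) count=3: revealed 1 new [(3,3)] -> total=1
Click 2 (1,0) count=1: revealed 1 new [(1,0)] -> total=2
Click 3 (0,4) count=0: revealed 6 new [(0,2) (0,3) (0,4) (1,2) (1,3) (1,4)] -> total=8
Click 4 (0,0) count=1: revealed 1 new [(0,0)] -> total=9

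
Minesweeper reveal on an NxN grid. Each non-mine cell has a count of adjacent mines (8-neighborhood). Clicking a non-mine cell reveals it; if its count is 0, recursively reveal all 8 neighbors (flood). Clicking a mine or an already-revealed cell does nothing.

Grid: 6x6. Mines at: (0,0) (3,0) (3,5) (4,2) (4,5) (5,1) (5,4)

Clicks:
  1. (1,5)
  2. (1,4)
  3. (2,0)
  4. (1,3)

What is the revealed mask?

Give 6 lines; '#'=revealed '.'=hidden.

Answer: .#####
.#####
######
.####.
......
......

Derivation:
Click 1 (1,5) count=0: revealed 19 new [(0,1) (0,2) (0,3) (0,4) (0,5) (1,1) (1,2) (1,3) (1,4) (1,5) (2,1) (2,2) (2,3) (2,4) (2,5) (3,1) (3,2) (3,3) (3,4)] -> total=19
Click 2 (1,4) count=0: revealed 0 new [(none)] -> total=19
Click 3 (2,0) count=1: revealed 1 new [(2,0)] -> total=20
Click 4 (1,3) count=0: revealed 0 new [(none)] -> total=20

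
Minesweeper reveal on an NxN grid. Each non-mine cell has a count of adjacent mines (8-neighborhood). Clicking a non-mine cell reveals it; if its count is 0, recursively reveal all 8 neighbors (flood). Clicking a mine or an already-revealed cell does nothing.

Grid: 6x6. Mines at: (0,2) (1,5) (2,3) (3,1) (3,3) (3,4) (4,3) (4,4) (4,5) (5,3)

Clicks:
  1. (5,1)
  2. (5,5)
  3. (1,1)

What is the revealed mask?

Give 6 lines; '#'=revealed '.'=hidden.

Click 1 (5,1) count=0: revealed 6 new [(4,0) (4,1) (4,2) (5,0) (5,1) (5,2)] -> total=6
Click 2 (5,5) count=2: revealed 1 new [(5,5)] -> total=7
Click 3 (1,1) count=1: revealed 1 new [(1,1)] -> total=8

Answer: ......
.#....
......
......
###...
###..#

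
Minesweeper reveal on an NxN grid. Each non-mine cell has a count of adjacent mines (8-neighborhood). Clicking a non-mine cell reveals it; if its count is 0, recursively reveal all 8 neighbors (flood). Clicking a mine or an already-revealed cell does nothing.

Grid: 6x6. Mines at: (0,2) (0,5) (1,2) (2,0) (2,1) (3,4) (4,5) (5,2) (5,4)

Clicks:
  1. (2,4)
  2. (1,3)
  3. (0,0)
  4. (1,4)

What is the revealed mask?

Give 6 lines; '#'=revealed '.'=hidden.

Answer: ##....
##.##.
....#.
......
......
......

Derivation:
Click 1 (2,4) count=1: revealed 1 new [(2,4)] -> total=1
Click 2 (1,3) count=2: revealed 1 new [(1,3)] -> total=2
Click 3 (0,0) count=0: revealed 4 new [(0,0) (0,1) (1,0) (1,1)] -> total=6
Click 4 (1,4) count=1: revealed 1 new [(1,4)] -> total=7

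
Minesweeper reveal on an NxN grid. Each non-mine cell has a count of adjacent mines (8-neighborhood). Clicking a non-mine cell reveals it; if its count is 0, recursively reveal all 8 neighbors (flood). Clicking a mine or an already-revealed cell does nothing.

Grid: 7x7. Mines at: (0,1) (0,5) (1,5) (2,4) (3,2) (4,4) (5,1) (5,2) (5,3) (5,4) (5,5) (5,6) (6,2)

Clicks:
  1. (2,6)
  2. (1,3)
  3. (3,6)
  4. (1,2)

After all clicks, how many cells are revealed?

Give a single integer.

Click 1 (2,6) count=1: revealed 1 new [(2,6)] -> total=1
Click 2 (1,3) count=1: revealed 1 new [(1,3)] -> total=2
Click 3 (3,6) count=0: revealed 5 new [(2,5) (3,5) (3,6) (4,5) (4,6)] -> total=7
Click 4 (1,2) count=1: revealed 1 new [(1,2)] -> total=8

Answer: 8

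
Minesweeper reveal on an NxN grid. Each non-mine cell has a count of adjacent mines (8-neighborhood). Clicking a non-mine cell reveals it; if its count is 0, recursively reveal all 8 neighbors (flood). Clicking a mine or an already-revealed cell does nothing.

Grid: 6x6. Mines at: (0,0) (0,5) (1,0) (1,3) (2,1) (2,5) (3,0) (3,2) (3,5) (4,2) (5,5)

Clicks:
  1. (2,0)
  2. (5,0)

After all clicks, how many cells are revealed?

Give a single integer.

Click 1 (2,0) count=3: revealed 1 new [(2,0)] -> total=1
Click 2 (5,0) count=0: revealed 4 new [(4,0) (4,1) (5,0) (5,1)] -> total=5

Answer: 5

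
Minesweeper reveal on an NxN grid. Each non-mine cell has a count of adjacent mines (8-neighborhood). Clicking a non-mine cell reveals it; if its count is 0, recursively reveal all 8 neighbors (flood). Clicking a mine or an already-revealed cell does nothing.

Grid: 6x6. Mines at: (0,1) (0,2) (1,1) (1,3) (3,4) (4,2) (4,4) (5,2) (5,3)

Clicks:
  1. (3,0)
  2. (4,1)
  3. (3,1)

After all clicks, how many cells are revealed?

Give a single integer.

Answer: 8

Derivation:
Click 1 (3,0) count=0: revealed 8 new [(2,0) (2,1) (3,0) (3,1) (4,0) (4,1) (5,0) (5,1)] -> total=8
Click 2 (4,1) count=2: revealed 0 new [(none)] -> total=8
Click 3 (3,1) count=1: revealed 0 new [(none)] -> total=8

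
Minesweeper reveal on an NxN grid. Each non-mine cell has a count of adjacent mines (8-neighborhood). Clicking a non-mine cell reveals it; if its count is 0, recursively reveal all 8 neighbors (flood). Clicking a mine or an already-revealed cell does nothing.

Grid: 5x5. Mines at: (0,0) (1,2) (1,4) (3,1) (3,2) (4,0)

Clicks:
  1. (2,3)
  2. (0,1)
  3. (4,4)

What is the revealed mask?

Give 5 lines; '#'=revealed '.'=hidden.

Click 1 (2,3) count=3: revealed 1 new [(2,3)] -> total=1
Click 2 (0,1) count=2: revealed 1 new [(0,1)] -> total=2
Click 3 (4,4) count=0: revealed 5 new [(2,4) (3,3) (3,4) (4,3) (4,4)] -> total=7

Answer: .#...
.....
...##
...##
...##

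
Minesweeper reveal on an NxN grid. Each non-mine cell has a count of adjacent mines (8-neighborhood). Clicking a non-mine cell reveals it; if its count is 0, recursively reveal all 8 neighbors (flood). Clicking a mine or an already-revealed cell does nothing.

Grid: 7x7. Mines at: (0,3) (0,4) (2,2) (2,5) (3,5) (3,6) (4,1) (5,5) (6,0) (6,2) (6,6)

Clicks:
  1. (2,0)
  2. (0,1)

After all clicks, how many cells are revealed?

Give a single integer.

Answer: 10

Derivation:
Click 1 (2,0) count=0: revealed 10 new [(0,0) (0,1) (0,2) (1,0) (1,1) (1,2) (2,0) (2,1) (3,0) (3,1)] -> total=10
Click 2 (0,1) count=0: revealed 0 new [(none)] -> total=10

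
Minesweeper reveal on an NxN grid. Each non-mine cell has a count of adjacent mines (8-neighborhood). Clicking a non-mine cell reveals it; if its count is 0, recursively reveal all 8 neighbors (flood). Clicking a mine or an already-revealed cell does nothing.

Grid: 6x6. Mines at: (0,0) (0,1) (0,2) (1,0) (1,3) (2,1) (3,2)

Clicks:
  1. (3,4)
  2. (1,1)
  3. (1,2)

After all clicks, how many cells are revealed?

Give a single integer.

Answer: 26

Derivation:
Click 1 (3,4) count=0: revealed 24 new [(0,4) (0,5) (1,4) (1,5) (2,3) (2,4) (2,5) (3,0) (3,1) (3,3) (3,4) (3,5) (4,0) (4,1) (4,2) (4,3) (4,4) (4,5) (5,0) (5,1) (5,2) (5,3) (5,4) (5,5)] -> total=24
Click 2 (1,1) count=5: revealed 1 new [(1,1)] -> total=25
Click 3 (1,2) count=4: revealed 1 new [(1,2)] -> total=26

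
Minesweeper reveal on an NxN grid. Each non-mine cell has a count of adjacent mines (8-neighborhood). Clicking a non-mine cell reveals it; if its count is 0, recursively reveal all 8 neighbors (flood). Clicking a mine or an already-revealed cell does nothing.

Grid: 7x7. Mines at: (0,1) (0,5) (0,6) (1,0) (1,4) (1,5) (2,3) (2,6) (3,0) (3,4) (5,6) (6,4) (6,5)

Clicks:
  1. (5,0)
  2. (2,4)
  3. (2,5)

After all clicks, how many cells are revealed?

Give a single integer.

Answer: 17

Derivation:
Click 1 (5,0) count=0: revealed 15 new [(3,1) (3,2) (3,3) (4,0) (4,1) (4,2) (4,3) (5,0) (5,1) (5,2) (5,3) (6,0) (6,1) (6,2) (6,3)] -> total=15
Click 2 (2,4) count=4: revealed 1 new [(2,4)] -> total=16
Click 3 (2,5) count=4: revealed 1 new [(2,5)] -> total=17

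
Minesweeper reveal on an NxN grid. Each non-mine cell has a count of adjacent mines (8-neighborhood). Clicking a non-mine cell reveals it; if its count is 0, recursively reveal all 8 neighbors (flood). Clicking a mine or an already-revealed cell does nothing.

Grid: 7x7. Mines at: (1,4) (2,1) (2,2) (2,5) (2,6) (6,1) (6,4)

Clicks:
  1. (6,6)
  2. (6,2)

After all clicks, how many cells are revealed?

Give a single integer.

Click 1 (6,6) count=0: revealed 23 new [(3,0) (3,1) (3,2) (3,3) (3,4) (3,5) (3,6) (4,0) (4,1) (4,2) (4,3) (4,4) (4,5) (4,6) (5,0) (5,1) (5,2) (5,3) (5,4) (5,5) (5,6) (6,5) (6,6)] -> total=23
Click 2 (6,2) count=1: revealed 1 new [(6,2)] -> total=24

Answer: 24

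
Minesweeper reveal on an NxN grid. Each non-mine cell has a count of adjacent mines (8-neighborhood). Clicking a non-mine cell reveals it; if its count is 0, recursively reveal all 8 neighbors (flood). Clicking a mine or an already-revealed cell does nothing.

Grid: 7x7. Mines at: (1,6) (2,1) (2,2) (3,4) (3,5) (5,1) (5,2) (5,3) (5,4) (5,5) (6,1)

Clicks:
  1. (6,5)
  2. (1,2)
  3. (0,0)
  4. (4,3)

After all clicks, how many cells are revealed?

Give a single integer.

Answer: 17

Derivation:
Click 1 (6,5) count=2: revealed 1 new [(6,5)] -> total=1
Click 2 (1,2) count=2: revealed 1 new [(1,2)] -> total=2
Click 3 (0,0) count=0: revealed 14 new [(0,0) (0,1) (0,2) (0,3) (0,4) (0,5) (1,0) (1,1) (1,3) (1,4) (1,5) (2,3) (2,4) (2,5)] -> total=16
Click 4 (4,3) count=4: revealed 1 new [(4,3)] -> total=17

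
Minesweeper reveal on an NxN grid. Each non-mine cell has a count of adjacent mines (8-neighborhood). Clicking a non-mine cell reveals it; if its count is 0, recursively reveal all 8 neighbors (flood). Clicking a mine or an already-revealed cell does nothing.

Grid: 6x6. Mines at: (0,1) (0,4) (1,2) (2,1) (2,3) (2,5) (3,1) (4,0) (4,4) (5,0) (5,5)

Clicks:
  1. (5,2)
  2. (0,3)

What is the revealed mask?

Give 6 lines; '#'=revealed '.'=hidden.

Click 1 (5,2) count=0: revealed 6 new [(4,1) (4,2) (4,3) (5,1) (5,2) (5,3)] -> total=6
Click 2 (0,3) count=2: revealed 1 new [(0,3)] -> total=7

Answer: ...#..
......
......
......
.###..
.###..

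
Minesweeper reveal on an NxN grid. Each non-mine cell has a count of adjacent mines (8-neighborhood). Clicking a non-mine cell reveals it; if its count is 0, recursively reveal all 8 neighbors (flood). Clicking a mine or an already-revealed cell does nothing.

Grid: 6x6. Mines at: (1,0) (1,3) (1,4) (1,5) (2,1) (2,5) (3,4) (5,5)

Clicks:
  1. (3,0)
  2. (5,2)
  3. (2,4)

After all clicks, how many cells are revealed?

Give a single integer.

Answer: 15

Derivation:
Click 1 (3,0) count=1: revealed 1 new [(3,0)] -> total=1
Click 2 (5,2) count=0: revealed 13 new [(3,1) (3,2) (3,3) (4,0) (4,1) (4,2) (4,3) (4,4) (5,0) (5,1) (5,2) (5,3) (5,4)] -> total=14
Click 3 (2,4) count=5: revealed 1 new [(2,4)] -> total=15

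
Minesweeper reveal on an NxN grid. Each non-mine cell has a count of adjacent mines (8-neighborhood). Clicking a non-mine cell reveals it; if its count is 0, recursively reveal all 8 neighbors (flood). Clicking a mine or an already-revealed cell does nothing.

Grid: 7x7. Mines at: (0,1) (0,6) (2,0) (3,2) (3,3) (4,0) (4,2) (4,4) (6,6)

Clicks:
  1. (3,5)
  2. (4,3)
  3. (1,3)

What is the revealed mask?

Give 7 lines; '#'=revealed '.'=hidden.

Click 1 (3,5) count=1: revealed 1 new [(3,5)] -> total=1
Click 2 (4,3) count=4: revealed 1 new [(4,3)] -> total=2
Click 3 (1,3) count=0: revealed 20 new [(0,2) (0,3) (0,4) (0,5) (1,2) (1,3) (1,4) (1,5) (1,6) (2,2) (2,3) (2,4) (2,5) (2,6) (3,4) (3,6) (4,5) (4,6) (5,5) (5,6)] -> total=22

Answer: ..####.
..#####
..#####
....###
...#.##
.....##
.......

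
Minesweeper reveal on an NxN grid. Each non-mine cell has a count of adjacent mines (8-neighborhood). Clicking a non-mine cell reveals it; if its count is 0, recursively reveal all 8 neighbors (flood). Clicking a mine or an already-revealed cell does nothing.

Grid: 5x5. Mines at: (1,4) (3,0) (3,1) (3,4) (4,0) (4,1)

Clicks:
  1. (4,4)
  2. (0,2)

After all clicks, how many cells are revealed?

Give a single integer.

Answer: 13

Derivation:
Click 1 (4,4) count=1: revealed 1 new [(4,4)] -> total=1
Click 2 (0,2) count=0: revealed 12 new [(0,0) (0,1) (0,2) (0,3) (1,0) (1,1) (1,2) (1,3) (2,0) (2,1) (2,2) (2,3)] -> total=13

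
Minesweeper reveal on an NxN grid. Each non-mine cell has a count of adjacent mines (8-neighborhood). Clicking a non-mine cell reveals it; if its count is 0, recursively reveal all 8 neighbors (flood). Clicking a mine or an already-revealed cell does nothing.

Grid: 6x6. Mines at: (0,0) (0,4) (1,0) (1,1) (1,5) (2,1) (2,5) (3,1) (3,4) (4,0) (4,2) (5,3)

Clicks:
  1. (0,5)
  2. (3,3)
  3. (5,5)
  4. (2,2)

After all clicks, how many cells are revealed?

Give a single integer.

Answer: 7

Derivation:
Click 1 (0,5) count=2: revealed 1 new [(0,5)] -> total=1
Click 2 (3,3) count=2: revealed 1 new [(3,3)] -> total=2
Click 3 (5,5) count=0: revealed 4 new [(4,4) (4,5) (5,4) (5,5)] -> total=6
Click 4 (2,2) count=3: revealed 1 new [(2,2)] -> total=7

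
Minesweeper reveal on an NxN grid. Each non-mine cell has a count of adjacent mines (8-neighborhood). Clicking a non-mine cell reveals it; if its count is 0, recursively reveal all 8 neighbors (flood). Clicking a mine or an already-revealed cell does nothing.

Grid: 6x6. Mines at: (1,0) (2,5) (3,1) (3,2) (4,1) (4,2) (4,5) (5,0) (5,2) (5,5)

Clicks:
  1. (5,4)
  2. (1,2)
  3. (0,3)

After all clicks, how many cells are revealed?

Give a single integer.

Click 1 (5,4) count=2: revealed 1 new [(5,4)] -> total=1
Click 2 (1,2) count=0: revealed 14 new [(0,1) (0,2) (0,3) (0,4) (0,5) (1,1) (1,2) (1,3) (1,4) (1,5) (2,1) (2,2) (2,3) (2,4)] -> total=15
Click 3 (0,3) count=0: revealed 0 new [(none)] -> total=15

Answer: 15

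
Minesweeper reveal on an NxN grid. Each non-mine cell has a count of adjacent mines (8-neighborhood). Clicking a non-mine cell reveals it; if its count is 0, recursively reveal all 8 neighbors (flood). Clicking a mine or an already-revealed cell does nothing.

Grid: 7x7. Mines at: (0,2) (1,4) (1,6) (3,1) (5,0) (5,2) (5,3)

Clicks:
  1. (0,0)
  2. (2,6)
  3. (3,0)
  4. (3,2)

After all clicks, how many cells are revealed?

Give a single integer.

Answer: 9

Derivation:
Click 1 (0,0) count=0: revealed 6 new [(0,0) (0,1) (1,0) (1,1) (2,0) (2,1)] -> total=6
Click 2 (2,6) count=1: revealed 1 new [(2,6)] -> total=7
Click 3 (3,0) count=1: revealed 1 new [(3,0)] -> total=8
Click 4 (3,2) count=1: revealed 1 new [(3,2)] -> total=9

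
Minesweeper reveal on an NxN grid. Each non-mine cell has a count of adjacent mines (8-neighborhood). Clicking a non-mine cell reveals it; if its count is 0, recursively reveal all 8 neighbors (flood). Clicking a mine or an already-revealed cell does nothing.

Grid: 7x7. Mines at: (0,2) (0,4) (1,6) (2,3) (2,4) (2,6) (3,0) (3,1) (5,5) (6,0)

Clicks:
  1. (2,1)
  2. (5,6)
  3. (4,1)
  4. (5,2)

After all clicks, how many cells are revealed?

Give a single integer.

Click 1 (2,1) count=2: revealed 1 new [(2,1)] -> total=1
Click 2 (5,6) count=1: revealed 1 new [(5,6)] -> total=2
Click 3 (4,1) count=2: revealed 1 new [(4,1)] -> total=3
Click 4 (5,2) count=0: revealed 14 new [(3,2) (3,3) (3,4) (4,2) (4,3) (4,4) (5,1) (5,2) (5,3) (5,4) (6,1) (6,2) (6,3) (6,4)] -> total=17

Answer: 17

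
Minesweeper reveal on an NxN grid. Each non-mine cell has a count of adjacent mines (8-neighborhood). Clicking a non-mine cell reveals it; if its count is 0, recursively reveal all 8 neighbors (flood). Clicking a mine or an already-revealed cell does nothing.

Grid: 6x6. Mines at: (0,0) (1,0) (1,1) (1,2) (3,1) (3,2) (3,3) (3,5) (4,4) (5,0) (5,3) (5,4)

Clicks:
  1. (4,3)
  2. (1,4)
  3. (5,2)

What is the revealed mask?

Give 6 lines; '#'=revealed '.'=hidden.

Click 1 (4,3) count=5: revealed 1 new [(4,3)] -> total=1
Click 2 (1,4) count=0: revealed 9 new [(0,3) (0,4) (0,5) (1,3) (1,4) (1,5) (2,3) (2,4) (2,5)] -> total=10
Click 3 (5,2) count=1: revealed 1 new [(5,2)] -> total=11

Answer: ...###
...###
...###
......
...#..
..#...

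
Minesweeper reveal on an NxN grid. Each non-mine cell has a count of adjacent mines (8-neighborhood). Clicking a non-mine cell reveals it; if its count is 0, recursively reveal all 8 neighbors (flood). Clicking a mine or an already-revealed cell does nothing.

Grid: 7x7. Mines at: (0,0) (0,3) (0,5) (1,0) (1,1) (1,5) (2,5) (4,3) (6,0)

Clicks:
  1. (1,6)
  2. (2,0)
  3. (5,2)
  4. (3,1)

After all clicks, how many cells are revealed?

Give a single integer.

Click 1 (1,6) count=3: revealed 1 new [(1,6)] -> total=1
Click 2 (2,0) count=2: revealed 1 new [(2,0)] -> total=2
Click 3 (5,2) count=1: revealed 1 new [(5,2)] -> total=3
Click 4 (3,1) count=0: revealed 10 new [(2,1) (2,2) (3,0) (3,1) (3,2) (4,0) (4,1) (4,2) (5,0) (5,1)] -> total=13

Answer: 13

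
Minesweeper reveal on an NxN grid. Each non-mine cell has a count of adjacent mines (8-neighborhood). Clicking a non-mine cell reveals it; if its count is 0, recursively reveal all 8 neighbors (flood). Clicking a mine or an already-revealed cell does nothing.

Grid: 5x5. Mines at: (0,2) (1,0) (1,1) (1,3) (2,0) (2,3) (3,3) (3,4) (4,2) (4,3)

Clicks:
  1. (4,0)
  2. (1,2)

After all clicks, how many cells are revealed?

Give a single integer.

Answer: 5

Derivation:
Click 1 (4,0) count=0: revealed 4 new [(3,0) (3,1) (4,0) (4,1)] -> total=4
Click 2 (1,2) count=4: revealed 1 new [(1,2)] -> total=5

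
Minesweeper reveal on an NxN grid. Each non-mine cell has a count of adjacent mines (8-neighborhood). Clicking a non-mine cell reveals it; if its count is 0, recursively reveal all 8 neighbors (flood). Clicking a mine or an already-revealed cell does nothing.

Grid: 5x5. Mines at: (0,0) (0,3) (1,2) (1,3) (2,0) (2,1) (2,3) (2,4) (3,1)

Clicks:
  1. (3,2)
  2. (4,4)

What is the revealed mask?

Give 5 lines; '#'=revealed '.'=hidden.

Answer: .....
.....
.....
..###
..###

Derivation:
Click 1 (3,2) count=3: revealed 1 new [(3,2)] -> total=1
Click 2 (4,4) count=0: revealed 5 new [(3,3) (3,4) (4,2) (4,3) (4,4)] -> total=6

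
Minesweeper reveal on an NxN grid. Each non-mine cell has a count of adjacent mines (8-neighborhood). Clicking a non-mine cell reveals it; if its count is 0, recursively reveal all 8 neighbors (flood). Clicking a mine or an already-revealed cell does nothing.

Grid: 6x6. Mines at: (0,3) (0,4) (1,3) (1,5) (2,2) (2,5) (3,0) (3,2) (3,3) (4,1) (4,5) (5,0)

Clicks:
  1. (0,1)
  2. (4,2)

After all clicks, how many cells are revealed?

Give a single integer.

Click 1 (0,1) count=0: revealed 8 new [(0,0) (0,1) (0,2) (1,0) (1,1) (1,2) (2,0) (2,1)] -> total=8
Click 2 (4,2) count=3: revealed 1 new [(4,2)] -> total=9

Answer: 9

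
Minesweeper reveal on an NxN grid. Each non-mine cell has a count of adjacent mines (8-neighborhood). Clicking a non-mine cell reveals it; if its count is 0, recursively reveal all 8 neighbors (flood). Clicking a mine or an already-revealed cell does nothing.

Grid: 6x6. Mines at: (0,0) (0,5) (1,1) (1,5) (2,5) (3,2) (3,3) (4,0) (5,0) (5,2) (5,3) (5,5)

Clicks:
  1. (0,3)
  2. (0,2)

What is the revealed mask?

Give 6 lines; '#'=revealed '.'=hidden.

Answer: ..###.
..###.
..###.
......
......
......

Derivation:
Click 1 (0,3) count=0: revealed 9 new [(0,2) (0,3) (0,4) (1,2) (1,3) (1,4) (2,2) (2,3) (2,4)] -> total=9
Click 2 (0,2) count=1: revealed 0 new [(none)] -> total=9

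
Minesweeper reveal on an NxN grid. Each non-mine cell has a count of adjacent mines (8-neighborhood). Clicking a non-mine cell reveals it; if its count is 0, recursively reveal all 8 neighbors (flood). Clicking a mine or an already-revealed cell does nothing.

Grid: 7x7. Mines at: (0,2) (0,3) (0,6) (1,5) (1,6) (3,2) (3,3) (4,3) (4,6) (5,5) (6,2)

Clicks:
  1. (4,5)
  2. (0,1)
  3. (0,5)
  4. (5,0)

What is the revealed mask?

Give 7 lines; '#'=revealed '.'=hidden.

Answer: ##...#.
##.....
##.....
##.....
##...#.
##.....
##.....

Derivation:
Click 1 (4,5) count=2: revealed 1 new [(4,5)] -> total=1
Click 2 (0,1) count=1: revealed 1 new [(0,1)] -> total=2
Click 3 (0,5) count=3: revealed 1 new [(0,5)] -> total=3
Click 4 (5,0) count=0: revealed 13 new [(0,0) (1,0) (1,1) (2,0) (2,1) (3,0) (3,1) (4,0) (4,1) (5,0) (5,1) (6,0) (6,1)] -> total=16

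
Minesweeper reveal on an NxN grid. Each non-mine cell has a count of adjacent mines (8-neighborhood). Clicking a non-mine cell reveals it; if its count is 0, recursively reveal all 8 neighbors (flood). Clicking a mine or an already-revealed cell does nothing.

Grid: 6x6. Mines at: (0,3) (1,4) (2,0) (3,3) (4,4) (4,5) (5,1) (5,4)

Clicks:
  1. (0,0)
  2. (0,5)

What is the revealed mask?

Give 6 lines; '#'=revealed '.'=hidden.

Answer: ###..#
###...
......
......
......
......

Derivation:
Click 1 (0,0) count=0: revealed 6 new [(0,0) (0,1) (0,2) (1,0) (1,1) (1,2)] -> total=6
Click 2 (0,5) count=1: revealed 1 new [(0,5)] -> total=7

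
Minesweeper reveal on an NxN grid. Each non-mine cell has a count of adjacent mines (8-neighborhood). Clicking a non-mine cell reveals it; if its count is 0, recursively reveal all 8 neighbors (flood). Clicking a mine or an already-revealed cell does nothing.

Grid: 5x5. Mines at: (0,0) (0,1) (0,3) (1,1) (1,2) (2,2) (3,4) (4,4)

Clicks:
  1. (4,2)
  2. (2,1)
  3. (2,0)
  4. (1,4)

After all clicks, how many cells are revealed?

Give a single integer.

Click 1 (4,2) count=0: revealed 10 new [(2,0) (2,1) (3,0) (3,1) (3,2) (3,3) (4,0) (4,1) (4,2) (4,3)] -> total=10
Click 2 (2,1) count=3: revealed 0 new [(none)] -> total=10
Click 3 (2,0) count=1: revealed 0 new [(none)] -> total=10
Click 4 (1,4) count=1: revealed 1 new [(1,4)] -> total=11

Answer: 11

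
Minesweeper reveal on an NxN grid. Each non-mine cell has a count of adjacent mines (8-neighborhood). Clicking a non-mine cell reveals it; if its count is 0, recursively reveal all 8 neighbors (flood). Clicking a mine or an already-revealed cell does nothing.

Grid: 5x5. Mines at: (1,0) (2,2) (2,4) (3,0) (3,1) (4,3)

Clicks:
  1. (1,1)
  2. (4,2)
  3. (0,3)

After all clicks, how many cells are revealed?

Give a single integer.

Answer: 9

Derivation:
Click 1 (1,1) count=2: revealed 1 new [(1,1)] -> total=1
Click 2 (4,2) count=2: revealed 1 new [(4,2)] -> total=2
Click 3 (0,3) count=0: revealed 7 new [(0,1) (0,2) (0,3) (0,4) (1,2) (1,3) (1,4)] -> total=9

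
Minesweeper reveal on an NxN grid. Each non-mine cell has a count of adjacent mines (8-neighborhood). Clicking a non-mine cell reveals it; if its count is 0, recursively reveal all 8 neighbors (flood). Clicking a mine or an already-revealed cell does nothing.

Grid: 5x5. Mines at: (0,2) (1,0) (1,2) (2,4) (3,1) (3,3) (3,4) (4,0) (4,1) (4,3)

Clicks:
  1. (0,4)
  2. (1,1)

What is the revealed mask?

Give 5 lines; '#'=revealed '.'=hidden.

Answer: ...##
.#.##
.....
.....
.....

Derivation:
Click 1 (0,4) count=0: revealed 4 new [(0,3) (0,4) (1,3) (1,4)] -> total=4
Click 2 (1,1) count=3: revealed 1 new [(1,1)] -> total=5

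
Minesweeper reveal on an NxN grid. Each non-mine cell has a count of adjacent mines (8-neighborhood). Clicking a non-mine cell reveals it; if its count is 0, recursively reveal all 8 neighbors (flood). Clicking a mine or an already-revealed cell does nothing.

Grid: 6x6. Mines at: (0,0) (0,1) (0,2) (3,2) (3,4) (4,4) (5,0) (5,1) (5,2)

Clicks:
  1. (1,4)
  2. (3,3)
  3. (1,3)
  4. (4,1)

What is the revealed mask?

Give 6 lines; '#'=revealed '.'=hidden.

Answer: ...###
...###
...###
...#..
.#....
......

Derivation:
Click 1 (1,4) count=0: revealed 9 new [(0,3) (0,4) (0,5) (1,3) (1,4) (1,5) (2,3) (2,4) (2,5)] -> total=9
Click 2 (3,3) count=3: revealed 1 new [(3,3)] -> total=10
Click 3 (1,3) count=1: revealed 0 new [(none)] -> total=10
Click 4 (4,1) count=4: revealed 1 new [(4,1)] -> total=11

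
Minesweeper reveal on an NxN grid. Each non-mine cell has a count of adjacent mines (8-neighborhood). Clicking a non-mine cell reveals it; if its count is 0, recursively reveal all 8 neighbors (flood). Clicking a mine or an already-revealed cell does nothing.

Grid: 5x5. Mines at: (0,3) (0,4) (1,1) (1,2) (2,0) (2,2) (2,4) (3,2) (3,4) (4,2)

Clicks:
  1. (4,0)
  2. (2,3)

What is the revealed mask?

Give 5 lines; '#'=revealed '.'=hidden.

Click 1 (4,0) count=0: revealed 4 new [(3,0) (3,1) (4,0) (4,1)] -> total=4
Click 2 (2,3) count=5: revealed 1 new [(2,3)] -> total=5

Answer: .....
.....
...#.
##...
##...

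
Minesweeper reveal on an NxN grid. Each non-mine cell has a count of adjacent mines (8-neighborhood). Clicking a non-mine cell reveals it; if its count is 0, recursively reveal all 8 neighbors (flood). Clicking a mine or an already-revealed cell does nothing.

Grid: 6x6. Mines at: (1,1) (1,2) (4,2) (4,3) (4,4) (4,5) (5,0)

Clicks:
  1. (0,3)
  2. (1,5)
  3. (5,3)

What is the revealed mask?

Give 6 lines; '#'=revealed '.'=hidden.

Answer: ...###
...###
...###
...###
......
...#..

Derivation:
Click 1 (0,3) count=1: revealed 1 new [(0,3)] -> total=1
Click 2 (1,5) count=0: revealed 11 new [(0,4) (0,5) (1,3) (1,4) (1,5) (2,3) (2,4) (2,5) (3,3) (3,4) (3,5)] -> total=12
Click 3 (5,3) count=3: revealed 1 new [(5,3)] -> total=13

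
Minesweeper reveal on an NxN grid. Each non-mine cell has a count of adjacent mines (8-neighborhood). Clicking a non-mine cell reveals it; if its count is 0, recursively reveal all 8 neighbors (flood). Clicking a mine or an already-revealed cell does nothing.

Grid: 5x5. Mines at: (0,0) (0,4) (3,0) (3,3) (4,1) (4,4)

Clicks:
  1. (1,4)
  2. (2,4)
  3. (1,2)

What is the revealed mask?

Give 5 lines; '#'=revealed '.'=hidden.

Answer: .###.
.####
.####
.....
.....

Derivation:
Click 1 (1,4) count=1: revealed 1 new [(1,4)] -> total=1
Click 2 (2,4) count=1: revealed 1 new [(2,4)] -> total=2
Click 3 (1,2) count=0: revealed 9 new [(0,1) (0,2) (0,3) (1,1) (1,2) (1,3) (2,1) (2,2) (2,3)] -> total=11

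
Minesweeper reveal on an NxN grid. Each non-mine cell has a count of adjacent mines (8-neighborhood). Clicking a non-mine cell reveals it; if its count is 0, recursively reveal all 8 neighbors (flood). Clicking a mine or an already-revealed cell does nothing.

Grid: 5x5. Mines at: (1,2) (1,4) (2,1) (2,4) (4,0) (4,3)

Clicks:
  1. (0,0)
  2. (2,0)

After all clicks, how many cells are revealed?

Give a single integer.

Click 1 (0,0) count=0: revealed 4 new [(0,0) (0,1) (1,0) (1,1)] -> total=4
Click 2 (2,0) count=1: revealed 1 new [(2,0)] -> total=5

Answer: 5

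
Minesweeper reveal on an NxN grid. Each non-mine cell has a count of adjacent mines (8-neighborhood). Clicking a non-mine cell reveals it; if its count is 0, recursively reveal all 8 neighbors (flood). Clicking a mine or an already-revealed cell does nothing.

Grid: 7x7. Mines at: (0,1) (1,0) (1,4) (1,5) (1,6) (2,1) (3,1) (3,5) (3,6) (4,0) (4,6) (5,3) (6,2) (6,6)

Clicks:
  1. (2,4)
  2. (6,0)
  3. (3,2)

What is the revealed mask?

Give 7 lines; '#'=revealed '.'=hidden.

Answer: .......
.......
....#..
..#....
.......
##.....
##.....

Derivation:
Click 1 (2,4) count=3: revealed 1 new [(2,4)] -> total=1
Click 2 (6,0) count=0: revealed 4 new [(5,0) (5,1) (6,0) (6,1)] -> total=5
Click 3 (3,2) count=2: revealed 1 new [(3,2)] -> total=6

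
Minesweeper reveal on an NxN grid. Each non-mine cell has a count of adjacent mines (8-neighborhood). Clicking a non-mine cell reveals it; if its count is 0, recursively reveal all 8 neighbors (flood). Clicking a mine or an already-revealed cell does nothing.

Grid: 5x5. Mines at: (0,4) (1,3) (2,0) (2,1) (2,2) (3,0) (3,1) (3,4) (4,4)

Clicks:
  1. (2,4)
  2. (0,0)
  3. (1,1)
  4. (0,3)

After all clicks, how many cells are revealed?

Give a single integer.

Answer: 8

Derivation:
Click 1 (2,4) count=2: revealed 1 new [(2,4)] -> total=1
Click 2 (0,0) count=0: revealed 6 new [(0,0) (0,1) (0,2) (1,0) (1,1) (1,2)] -> total=7
Click 3 (1,1) count=3: revealed 0 new [(none)] -> total=7
Click 4 (0,3) count=2: revealed 1 new [(0,3)] -> total=8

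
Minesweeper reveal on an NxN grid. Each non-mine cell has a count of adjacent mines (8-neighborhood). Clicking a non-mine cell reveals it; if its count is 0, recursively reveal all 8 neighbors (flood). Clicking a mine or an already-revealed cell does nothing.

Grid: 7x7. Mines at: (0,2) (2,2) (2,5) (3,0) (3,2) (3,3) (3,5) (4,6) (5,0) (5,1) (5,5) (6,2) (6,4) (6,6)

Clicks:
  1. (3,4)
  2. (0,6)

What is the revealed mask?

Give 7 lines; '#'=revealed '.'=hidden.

Answer: ...####
...####
.......
....#..
.......
.......
.......

Derivation:
Click 1 (3,4) count=3: revealed 1 new [(3,4)] -> total=1
Click 2 (0,6) count=0: revealed 8 new [(0,3) (0,4) (0,5) (0,6) (1,3) (1,4) (1,5) (1,6)] -> total=9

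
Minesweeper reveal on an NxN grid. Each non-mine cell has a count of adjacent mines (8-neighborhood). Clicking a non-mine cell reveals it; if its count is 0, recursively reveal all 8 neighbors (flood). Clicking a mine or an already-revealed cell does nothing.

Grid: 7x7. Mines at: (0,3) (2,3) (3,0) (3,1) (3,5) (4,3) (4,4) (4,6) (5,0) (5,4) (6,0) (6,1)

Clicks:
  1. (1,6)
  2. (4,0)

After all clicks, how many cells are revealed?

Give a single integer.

Answer: 10

Derivation:
Click 1 (1,6) count=0: revealed 9 new [(0,4) (0,5) (0,6) (1,4) (1,5) (1,6) (2,4) (2,5) (2,6)] -> total=9
Click 2 (4,0) count=3: revealed 1 new [(4,0)] -> total=10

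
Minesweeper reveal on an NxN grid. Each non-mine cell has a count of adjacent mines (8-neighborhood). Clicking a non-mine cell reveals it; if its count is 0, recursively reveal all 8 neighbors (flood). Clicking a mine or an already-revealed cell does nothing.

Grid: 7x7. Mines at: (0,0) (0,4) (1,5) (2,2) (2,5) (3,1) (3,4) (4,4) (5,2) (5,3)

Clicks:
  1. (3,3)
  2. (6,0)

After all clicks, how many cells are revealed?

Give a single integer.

Answer: 7

Derivation:
Click 1 (3,3) count=3: revealed 1 new [(3,3)] -> total=1
Click 2 (6,0) count=0: revealed 6 new [(4,0) (4,1) (5,0) (5,1) (6,0) (6,1)] -> total=7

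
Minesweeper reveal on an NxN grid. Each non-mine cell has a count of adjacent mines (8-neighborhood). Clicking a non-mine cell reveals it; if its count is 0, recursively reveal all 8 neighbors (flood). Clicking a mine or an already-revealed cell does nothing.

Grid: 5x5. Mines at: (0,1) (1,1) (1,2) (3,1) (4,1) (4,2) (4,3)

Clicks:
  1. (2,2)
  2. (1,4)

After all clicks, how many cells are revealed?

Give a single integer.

Answer: 9

Derivation:
Click 1 (2,2) count=3: revealed 1 new [(2,2)] -> total=1
Click 2 (1,4) count=0: revealed 8 new [(0,3) (0,4) (1,3) (1,4) (2,3) (2,4) (3,3) (3,4)] -> total=9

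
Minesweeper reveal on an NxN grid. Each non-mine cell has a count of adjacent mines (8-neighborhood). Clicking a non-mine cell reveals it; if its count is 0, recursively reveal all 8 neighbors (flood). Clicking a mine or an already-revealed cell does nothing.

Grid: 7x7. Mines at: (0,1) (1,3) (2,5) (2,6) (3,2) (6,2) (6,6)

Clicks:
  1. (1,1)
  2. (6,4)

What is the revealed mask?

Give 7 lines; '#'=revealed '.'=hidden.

Answer: .......
.#.....
.......
...####
...####
...####
...###.

Derivation:
Click 1 (1,1) count=1: revealed 1 new [(1,1)] -> total=1
Click 2 (6,4) count=0: revealed 15 new [(3,3) (3,4) (3,5) (3,6) (4,3) (4,4) (4,5) (4,6) (5,3) (5,4) (5,5) (5,6) (6,3) (6,4) (6,5)] -> total=16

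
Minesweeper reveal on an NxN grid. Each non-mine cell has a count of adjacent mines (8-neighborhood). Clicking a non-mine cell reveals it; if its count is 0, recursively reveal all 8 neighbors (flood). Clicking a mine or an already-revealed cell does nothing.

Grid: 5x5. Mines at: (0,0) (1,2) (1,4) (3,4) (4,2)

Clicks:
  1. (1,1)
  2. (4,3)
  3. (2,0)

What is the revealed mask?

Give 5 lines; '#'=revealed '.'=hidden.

Click 1 (1,1) count=2: revealed 1 new [(1,1)] -> total=1
Click 2 (4,3) count=2: revealed 1 new [(4,3)] -> total=2
Click 3 (2,0) count=0: revealed 7 new [(1,0) (2,0) (2,1) (3,0) (3,1) (4,0) (4,1)] -> total=9

Answer: .....
##...
##...
##...
##.#.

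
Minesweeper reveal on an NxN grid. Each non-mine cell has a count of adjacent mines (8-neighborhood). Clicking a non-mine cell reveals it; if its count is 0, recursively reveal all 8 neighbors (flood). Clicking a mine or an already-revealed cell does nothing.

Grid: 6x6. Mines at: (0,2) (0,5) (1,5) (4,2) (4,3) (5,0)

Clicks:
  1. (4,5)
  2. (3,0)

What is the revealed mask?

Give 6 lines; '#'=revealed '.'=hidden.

Click 1 (4,5) count=0: revealed 8 new [(2,4) (2,5) (3,4) (3,5) (4,4) (4,5) (5,4) (5,5)] -> total=8
Click 2 (3,0) count=0: revealed 17 new [(0,0) (0,1) (1,0) (1,1) (1,2) (1,3) (1,4) (2,0) (2,1) (2,2) (2,3) (3,0) (3,1) (3,2) (3,3) (4,0) (4,1)] -> total=25

Answer: ##....
#####.
######
######
##..##
....##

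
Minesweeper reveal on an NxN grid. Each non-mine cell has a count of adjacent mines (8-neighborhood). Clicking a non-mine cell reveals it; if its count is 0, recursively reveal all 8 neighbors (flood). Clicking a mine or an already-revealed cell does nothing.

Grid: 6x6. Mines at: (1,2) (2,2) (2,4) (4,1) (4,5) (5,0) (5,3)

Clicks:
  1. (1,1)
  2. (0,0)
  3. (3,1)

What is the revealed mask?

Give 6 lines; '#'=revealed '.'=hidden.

Answer: ##....
##....
##....
##....
......
......

Derivation:
Click 1 (1,1) count=2: revealed 1 new [(1,1)] -> total=1
Click 2 (0,0) count=0: revealed 7 new [(0,0) (0,1) (1,0) (2,0) (2,1) (3,0) (3,1)] -> total=8
Click 3 (3,1) count=2: revealed 0 new [(none)] -> total=8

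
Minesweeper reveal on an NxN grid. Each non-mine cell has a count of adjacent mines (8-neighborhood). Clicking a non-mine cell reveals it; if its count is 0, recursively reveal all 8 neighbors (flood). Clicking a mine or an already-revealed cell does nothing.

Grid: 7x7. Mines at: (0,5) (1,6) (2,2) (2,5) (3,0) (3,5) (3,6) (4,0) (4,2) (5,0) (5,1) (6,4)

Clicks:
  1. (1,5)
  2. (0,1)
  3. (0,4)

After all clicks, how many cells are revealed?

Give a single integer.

Answer: 13

Derivation:
Click 1 (1,5) count=3: revealed 1 new [(1,5)] -> total=1
Click 2 (0,1) count=0: revealed 12 new [(0,0) (0,1) (0,2) (0,3) (0,4) (1,0) (1,1) (1,2) (1,3) (1,4) (2,0) (2,1)] -> total=13
Click 3 (0,4) count=1: revealed 0 new [(none)] -> total=13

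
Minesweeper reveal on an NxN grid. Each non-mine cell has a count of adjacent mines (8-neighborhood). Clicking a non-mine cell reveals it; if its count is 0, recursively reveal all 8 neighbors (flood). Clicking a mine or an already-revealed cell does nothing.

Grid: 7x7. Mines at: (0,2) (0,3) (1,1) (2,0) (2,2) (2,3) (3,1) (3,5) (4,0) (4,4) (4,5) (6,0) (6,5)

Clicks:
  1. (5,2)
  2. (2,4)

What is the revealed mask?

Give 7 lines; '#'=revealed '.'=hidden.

Answer: .......
.......
....#..
.......
.###...
.####..
.####..

Derivation:
Click 1 (5,2) count=0: revealed 11 new [(4,1) (4,2) (4,3) (5,1) (5,2) (5,3) (5,4) (6,1) (6,2) (6,3) (6,4)] -> total=11
Click 2 (2,4) count=2: revealed 1 new [(2,4)] -> total=12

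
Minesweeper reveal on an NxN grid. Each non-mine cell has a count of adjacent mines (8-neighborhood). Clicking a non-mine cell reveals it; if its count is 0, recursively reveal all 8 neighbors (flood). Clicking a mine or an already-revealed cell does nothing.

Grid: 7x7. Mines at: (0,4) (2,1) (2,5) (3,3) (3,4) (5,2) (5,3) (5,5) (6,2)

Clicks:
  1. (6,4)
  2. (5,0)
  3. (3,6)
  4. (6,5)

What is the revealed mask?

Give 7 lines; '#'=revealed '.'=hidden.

Answer: .......
.......
.......
##....#
##.....
##.....
##..##.

Derivation:
Click 1 (6,4) count=2: revealed 1 new [(6,4)] -> total=1
Click 2 (5,0) count=0: revealed 8 new [(3,0) (3,1) (4,0) (4,1) (5,0) (5,1) (6,0) (6,1)] -> total=9
Click 3 (3,6) count=1: revealed 1 new [(3,6)] -> total=10
Click 4 (6,5) count=1: revealed 1 new [(6,5)] -> total=11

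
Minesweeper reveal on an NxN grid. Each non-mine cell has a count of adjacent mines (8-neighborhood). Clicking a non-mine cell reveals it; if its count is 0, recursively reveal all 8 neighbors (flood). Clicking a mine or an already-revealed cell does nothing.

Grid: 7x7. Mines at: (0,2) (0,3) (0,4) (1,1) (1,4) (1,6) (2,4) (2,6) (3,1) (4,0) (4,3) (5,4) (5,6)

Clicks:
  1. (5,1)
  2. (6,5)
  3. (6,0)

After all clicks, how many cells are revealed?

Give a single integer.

Answer: 9

Derivation:
Click 1 (5,1) count=1: revealed 1 new [(5,1)] -> total=1
Click 2 (6,5) count=2: revealed 1 new [(6,5)] -> total=2
Click 3 (6,0) count=0: revealed 7 new [(5,0) (5,2) (5,3) (6,0) (6,1) (6,2) (6,3)] -> total=9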